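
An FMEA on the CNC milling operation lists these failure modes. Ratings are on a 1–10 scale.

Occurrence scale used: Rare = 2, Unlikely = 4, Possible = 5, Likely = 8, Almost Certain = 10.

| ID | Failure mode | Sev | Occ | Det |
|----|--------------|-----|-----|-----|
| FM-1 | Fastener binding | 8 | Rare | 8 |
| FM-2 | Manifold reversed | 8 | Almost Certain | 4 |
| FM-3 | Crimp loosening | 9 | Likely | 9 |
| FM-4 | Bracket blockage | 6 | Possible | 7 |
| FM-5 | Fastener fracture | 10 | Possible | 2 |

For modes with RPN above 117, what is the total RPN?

1306

RPN = Severity × Occurrence × Detection:
  FM-1: 8 × 2 × 8 = 128
  FM-2: 8 × 10 × 4 = 320
  FM-3: 9 × 8 × 9 = 648
  FM-4: 6 × 5 × 7 = 210
  FM-5: 10 × 5 × 2 = 100
RPN > 117: FM-1 (128), FM-2 (320), FM-3 (648), FM-4 (210).
Sum: 128 + 320 + 648 + 210 = 1306.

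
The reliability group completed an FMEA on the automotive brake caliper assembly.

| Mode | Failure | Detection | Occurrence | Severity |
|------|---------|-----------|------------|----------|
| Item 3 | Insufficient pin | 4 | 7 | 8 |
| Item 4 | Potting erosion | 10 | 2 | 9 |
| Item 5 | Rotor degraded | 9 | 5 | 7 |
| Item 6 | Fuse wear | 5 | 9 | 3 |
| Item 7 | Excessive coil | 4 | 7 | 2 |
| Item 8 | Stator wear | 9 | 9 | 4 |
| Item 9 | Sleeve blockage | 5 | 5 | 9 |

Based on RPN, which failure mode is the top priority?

RPN = Severity × Occurrence × Detection:
  Item 3: 8 × 7 × 4 = 224
  Item 4: 9 × 2 × 10 = 180
  Item 5: 7 × 5 × 9 = 315
  Item 6: 3 × 9 × 5 = 135
  Item 7: 2 × 7 × 4 = 56
  Item 8: 4 × 9 × 9 = 324
  Item 9: 9 × 5 × 5 = 225
Highest RPN is 324 → Item 8.

Item 8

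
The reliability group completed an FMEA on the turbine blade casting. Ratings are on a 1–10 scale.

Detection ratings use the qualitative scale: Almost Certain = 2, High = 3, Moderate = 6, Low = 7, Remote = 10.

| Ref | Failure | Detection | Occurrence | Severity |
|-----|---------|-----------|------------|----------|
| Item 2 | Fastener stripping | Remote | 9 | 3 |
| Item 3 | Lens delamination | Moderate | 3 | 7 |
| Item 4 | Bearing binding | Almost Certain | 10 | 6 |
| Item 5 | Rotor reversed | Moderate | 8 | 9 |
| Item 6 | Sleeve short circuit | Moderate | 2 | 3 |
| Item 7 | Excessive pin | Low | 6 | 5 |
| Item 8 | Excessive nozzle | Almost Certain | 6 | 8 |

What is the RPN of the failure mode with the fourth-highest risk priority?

RPN = Severity × Occurrence × Detection:
  Item 2: 3 × 9 × 10 = 270
  Item 3: 7 × 3 × 6 = 126
  Item 4: 6 × 10 × 2 = 120
  Item 5: 9 × 8 × 6 = 432
  Item 6: 3 × 2 × 6 = 36
  Item 7: 5 × 6 × 7 = 210
  Item 8: 8 × 6 × 2 = 96
Sorted descending: 432, 270, 210, 126, 120, 96, 36.
The fourth-highest RPN is 126 (Item 3).

126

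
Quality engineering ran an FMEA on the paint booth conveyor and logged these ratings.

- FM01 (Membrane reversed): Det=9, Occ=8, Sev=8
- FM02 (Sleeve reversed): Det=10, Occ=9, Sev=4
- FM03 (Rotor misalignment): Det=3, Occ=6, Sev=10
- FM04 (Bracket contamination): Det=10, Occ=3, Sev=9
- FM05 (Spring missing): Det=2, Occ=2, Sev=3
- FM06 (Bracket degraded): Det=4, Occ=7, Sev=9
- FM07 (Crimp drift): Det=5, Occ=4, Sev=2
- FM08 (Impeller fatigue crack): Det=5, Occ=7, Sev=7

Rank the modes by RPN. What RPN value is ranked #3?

270

RPN = Severity × Occurrence × Detection:
  FM01: 8 × 8 × 9 = 576
  FM02: 4 × 9 × 10 = 360
  FM03: 10 × 6 × 3 = 180
  FM04: 9 × 3 × 10 = 270
  FM05: 3 × 2 × 2 = 12
  FM06: 9 × 7 × 4 = 252
  FM07: 2 × 4 × 5 = 40
  FM08: 7 × 7 × 5 = 245
Sorted descending: 576, 360, 270, 252, 245, 180, 40, 12.
The third-highest RPN is 270 (FM04).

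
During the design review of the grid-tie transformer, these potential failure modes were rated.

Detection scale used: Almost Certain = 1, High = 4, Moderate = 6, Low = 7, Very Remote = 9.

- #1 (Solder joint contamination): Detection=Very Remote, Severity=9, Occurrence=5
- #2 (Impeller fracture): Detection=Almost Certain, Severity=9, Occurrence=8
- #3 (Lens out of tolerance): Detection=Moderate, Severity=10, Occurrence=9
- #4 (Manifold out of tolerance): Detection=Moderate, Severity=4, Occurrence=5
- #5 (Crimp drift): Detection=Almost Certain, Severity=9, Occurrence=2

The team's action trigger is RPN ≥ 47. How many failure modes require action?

RPN = Severity × Occurrence × Detection:
  #1: 9 × 5 × 9 = 405
  #2: 9 × 8 × 1 = 72
  #3: 10 × 9 × 6 = 540
  #4: 4 × 5 × 6 = 120
  #5: 9 × 2 × 1 = 18
Modes with RPN ≥ 47: #1 (405), #2 (72), #3 (540), #4 (120) → 4.

4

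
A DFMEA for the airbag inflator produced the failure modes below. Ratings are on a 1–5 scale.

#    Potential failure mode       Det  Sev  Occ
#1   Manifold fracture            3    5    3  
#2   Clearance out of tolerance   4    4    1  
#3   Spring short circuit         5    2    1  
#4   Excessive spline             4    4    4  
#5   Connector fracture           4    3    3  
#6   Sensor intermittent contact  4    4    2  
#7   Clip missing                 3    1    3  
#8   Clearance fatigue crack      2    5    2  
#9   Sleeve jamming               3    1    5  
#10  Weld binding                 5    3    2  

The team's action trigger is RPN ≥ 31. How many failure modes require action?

4

RPN = Severity × Occurrence × Detection:
  #1: 5 × 3 × 3 = 45
  #2: 4 × 1 × 4 = 16
  #3: 2 × 1 × 5 = 10
  #4: 4 × 4 × 4 = 64
  #5: 3 × 3 × 4 = 36
  #6: 4 × 2 × 4 = 32
  #7: 1 × 3 × 3 = 9
  #8: 5 × 2 × 2 = 20
  #9: 1 × 5 × 3 = 15
  #10: 3 × 2 × 5 = 30
Modes with RPN ≥ 31: #1 (45), #4 (64), #5 (36), #6 (32) → 4.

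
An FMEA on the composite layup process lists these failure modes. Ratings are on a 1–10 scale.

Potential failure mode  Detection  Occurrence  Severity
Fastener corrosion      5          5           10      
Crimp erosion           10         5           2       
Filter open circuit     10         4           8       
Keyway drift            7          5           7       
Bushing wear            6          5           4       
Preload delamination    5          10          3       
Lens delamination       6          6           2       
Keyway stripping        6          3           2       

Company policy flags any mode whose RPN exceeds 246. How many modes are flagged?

RPN = Severity × Occurrence × Detection:
  Fastener corrosion: 10 × 5 × 5 = 250
  Crimp erosion: 2 × 5 × 10 = 100
  Filter open circuit: 8 × 4 × 10 = 320
  Keyway drift: 7 × 5 × 7 = 245
  Bushing wear: 4 × 5 × 6 = 120
  Preload delamination: 3 × 10 × 5 = 150
  Lens delamination: 2 × 6 × 6 = 72
  Keyway stripping: 2 × 3 × 6 = 36
Modes with RPN > 246: Fastener corrosion (250), Filter open circuit (320) → 2.

2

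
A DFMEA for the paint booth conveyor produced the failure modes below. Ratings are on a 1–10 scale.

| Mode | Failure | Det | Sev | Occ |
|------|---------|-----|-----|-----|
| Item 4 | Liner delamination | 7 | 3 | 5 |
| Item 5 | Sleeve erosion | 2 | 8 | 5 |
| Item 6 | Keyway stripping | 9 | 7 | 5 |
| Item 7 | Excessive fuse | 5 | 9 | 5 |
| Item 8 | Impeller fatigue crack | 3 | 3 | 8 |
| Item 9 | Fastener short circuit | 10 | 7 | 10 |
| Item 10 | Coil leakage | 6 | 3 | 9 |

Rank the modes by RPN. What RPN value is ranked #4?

RPN = Severity × Occurrence × Detection:
  Item 4: 3 × 5 × 7 = 105
  Item 5: 8 × 5 × 2 = 80
  Item 6: 7 × 5 × 9 = 315
  Item 7: 9 × 5 × 5 = 225
  Item 8: 3 × 8 × 3 = 72
  Item 9: 7 × 10 × 10 = 700
  Item 10: 3 × 9 × 6 = 162
Sorted descending: 700, 315, 225, 162, 105, 80, 72.
The fourth-highest RPN is 162 (Item 10).

162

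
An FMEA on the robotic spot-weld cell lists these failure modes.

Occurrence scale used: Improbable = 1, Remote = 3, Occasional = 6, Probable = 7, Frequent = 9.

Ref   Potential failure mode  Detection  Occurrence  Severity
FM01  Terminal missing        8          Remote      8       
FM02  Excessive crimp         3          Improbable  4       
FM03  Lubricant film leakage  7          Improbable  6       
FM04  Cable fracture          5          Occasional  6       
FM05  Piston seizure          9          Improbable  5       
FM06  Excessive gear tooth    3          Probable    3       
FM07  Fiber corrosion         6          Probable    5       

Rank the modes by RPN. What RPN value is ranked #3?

RPN = Severity × Occurrence × Detection:
  FM01: 8 × 3 × 8 = 192
  FM02: 4 × 1 × 3 = 12
  FM03: 6 × 1 × 7 = 42
  FM04: 6 × 6 × 5 = 180
  FM05: 5 × 1 × 9 = 45
  FM06: 3 × 7 × 3 = 63
  FM07: 5 × 7 × 6 = 210
Sorted descending: 210, 192, 180, 63, 45, 42, 12.
The third-highest RPN is 180 (FM04).

180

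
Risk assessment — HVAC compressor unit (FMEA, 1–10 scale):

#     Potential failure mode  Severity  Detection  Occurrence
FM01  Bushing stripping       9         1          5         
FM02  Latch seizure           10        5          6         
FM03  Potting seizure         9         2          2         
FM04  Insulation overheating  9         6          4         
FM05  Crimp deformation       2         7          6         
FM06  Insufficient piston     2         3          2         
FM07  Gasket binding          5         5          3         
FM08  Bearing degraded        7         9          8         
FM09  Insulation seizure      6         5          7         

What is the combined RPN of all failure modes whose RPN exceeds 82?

RPN = Severity × Occurrence × Detection:
  FM01: 9 × 5 × 1 = 45
  FM02: 10 × 6 × 5 = 300
  FM03: 9 × 2 × 2 = 36
  FM04: 9 × 4 × 6 = 216
  FM05: 2 × 6 × 7 = 84
  FM06: 2 × 2 × 3 = 12
  FM07: 5 × 3 × 5 = 75
  FM08: 7 × 8 × 9 = 504
  FM09: 6 × 7 × 5 = 210
RPN > 82: FM02 (300), FM04 (216), FM05 (84), FM08 (504), FM09 (210).
Sum: 300 + 216 + 84 + 504 + 210 = 1314.

1314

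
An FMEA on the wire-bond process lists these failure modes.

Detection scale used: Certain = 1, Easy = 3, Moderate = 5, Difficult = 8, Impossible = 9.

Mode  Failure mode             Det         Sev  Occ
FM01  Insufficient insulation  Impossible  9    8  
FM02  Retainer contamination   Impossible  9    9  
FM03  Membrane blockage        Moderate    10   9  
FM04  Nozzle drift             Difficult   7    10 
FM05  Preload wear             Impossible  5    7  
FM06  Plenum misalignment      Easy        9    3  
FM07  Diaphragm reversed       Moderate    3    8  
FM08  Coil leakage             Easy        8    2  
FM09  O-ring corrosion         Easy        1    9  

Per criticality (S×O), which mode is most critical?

Criticality = Severity × Occurrence:
  FM01: 9 × 8 = 72
  FM02: 9 × 9 = 81
  FM03: 10 × 9 = 90
  FM04: 7 × 10 = 70
  FM05: 5 × 7 = 35
  FM06: 9 × 3 = 27
  FM07: 3 × 8 = 24
  FM08: 8 × 2 = 16
  FM09: 1 × 9 = 9
Highest criticality is 90 → FM03.

FM03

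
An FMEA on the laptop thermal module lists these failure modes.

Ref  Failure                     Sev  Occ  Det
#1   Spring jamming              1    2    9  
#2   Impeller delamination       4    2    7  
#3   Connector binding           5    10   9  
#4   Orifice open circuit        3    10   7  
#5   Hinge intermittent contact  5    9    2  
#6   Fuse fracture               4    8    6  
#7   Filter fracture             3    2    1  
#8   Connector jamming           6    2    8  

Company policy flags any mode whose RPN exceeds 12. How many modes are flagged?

7

RPN = Severity × Occurrence × Detection:
  #1: 1 × 2 × 9 = 18
  #2: 4 × 2 × 7 = 56
  #3: 5 × 10 × 9 = 450
  #4: 3 × 10 × 7 = 210
  #5: 5 × 9 × 2 = 90
  #6: 4 × 8 × 6 = 192
  #7: 3 × 2 × 1 = 6
  #8: 6 × 2 × 8 = 96
Modes with RPN > 12: #1 (18), #2 (56), #3 (450), #4 (210), #5 (90), #6 (192), #8 (96) → 7.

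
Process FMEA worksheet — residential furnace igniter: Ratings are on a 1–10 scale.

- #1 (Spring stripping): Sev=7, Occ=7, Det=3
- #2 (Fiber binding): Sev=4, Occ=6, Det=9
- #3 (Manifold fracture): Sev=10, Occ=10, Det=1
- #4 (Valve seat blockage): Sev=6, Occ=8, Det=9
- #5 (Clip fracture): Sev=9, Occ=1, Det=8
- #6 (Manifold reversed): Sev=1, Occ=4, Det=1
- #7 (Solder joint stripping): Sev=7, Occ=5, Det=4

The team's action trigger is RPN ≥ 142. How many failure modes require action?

3

RPN = Severity × Occurrence × Detection:
  #1: 7 × 7 × 3 = 147
  #2: 4 × 6 × 9 = 216
  #3: 10 × 10 × 1 = 100
  #4: 6 × 8 × 9 = 432
  #5: 9 × 1 × 8 = 72
  #6: 1 × 4 × 1 = 4
  #7: 7 × 5 × 4 = 140
Modes with RPN ≥ 142: #1 (147), #2 (216), #4 (432) → 3.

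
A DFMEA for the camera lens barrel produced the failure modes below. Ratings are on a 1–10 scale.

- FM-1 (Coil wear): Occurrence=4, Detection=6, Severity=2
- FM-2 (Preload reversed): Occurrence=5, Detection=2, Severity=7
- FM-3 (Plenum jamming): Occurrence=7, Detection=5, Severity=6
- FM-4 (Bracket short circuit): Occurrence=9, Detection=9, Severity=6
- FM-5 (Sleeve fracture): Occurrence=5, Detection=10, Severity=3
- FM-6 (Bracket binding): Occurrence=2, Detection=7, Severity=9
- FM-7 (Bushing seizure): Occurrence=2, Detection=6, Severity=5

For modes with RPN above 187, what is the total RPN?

696

RPN = Severity × Occurrence × Detection:
  FM-1: 2 × 4 × 6 = 48
  FM-2: 7 × 5 × 2 = 70
  FM-3: 6 × 7 × 5 = 210
  FM-4: 6 × 9 × 9 = 486
  FM-5: 3 × 5 × 10 = 150
  FM-6: 9 × 2 × 7 = 126
  FM-7: 5 × 2 × 6 = 60
RPN > 187: FM-3 (210), FM-4 (486).
Sum: 210 + 486 = 696.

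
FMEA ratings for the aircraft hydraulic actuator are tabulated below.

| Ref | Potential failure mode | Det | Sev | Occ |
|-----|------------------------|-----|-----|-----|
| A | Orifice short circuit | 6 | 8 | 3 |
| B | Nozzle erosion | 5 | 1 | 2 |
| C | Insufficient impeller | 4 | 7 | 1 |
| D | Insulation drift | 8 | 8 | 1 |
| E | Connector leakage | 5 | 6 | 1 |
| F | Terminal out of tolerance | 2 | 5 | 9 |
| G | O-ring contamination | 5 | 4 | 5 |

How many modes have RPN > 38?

4

RPN = Severity × Occurrence × Detection:
  A: 8 × 3 × 6 = 144
  B: 1 × 2 × 5 = 10
  C: 7 × 1 × 4 = 28
  D: 8 × 1 × 8 = 64
  E: 6 × 1 × 5 = 30
  F: 5 × 9 × 2 = 90
  G: 4 × 5 × 5 = 100
Modes with RPN > 38: A (144), D (64), F (90), G (100) → 4.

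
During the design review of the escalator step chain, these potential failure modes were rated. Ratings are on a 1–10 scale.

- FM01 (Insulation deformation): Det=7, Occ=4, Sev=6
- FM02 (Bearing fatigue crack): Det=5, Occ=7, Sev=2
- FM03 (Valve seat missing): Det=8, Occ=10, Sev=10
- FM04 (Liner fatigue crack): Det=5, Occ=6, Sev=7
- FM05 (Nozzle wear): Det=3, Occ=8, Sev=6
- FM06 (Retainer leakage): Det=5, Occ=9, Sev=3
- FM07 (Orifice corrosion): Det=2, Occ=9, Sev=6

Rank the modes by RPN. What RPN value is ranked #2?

RPN = Severity × Occurrence × Detection:
  FM01: 6 × 4 × 7 = 168
  FM02: 2 × 7 × 5 = 70
  FM03: 10 × 10 × 8 = 800
  FM04: 7 × 6 × 5 = 210
  FM05: 6 × 8 × 3 = 144
  FM06: 3 × 9 × 5 = 135
  FM07: 6 × 9 × 2 = 108
Sorted descending: 800, 210, 168, 144, 135, 108, 70.
The second-highest RPN is 210 (FM04).

210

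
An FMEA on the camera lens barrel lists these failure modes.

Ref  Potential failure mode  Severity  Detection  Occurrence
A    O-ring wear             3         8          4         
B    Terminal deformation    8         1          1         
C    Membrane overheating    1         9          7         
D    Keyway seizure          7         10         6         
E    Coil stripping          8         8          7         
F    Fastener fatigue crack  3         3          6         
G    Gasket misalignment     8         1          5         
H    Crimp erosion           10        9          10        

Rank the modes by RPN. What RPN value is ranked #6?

RPN = Severity × Occurrence × Detection:
  A: 3 × 4 × 8 = 96
  B: 8 × 1 × 1 = 8
  C: 1 × 7 × 9 = 63
  D: 7 × 6 × 10 = 420
  E: 8 × 7 × 8 = 448
  F: 3 × 6 × 3 = 54
  G: 8 × 5 × 1 = 40
  H: 10 × 10 × 9 = 900
Sorted descending: 900, 448, 420, 96, 63, 54, 40, 8.
The sixth-highest RPN is 54 (F).

54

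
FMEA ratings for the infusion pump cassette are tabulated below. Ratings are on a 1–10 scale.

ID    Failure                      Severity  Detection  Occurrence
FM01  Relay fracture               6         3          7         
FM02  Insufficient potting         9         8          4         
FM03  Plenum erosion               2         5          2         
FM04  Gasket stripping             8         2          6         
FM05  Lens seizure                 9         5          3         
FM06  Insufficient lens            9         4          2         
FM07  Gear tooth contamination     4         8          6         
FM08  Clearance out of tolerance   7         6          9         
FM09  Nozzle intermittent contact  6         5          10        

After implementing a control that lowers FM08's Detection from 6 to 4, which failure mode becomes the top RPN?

RPN = Severity × Occurrence × Detection:
  FM01: 6 × 7 × 3 = 126
  FM02: 9 × 4 × 8 = 288
  FM03: 2 × 2 × 5 = 20
  FM04: 8 × 6 × 2 = 96
  FM05: 9 × 3 × 5 = 135
  FM06: 9 × 2 × 4 = 72
  FM07: 4 × 6 × 8 = 192
  FM08: 7 × 9 × 6 = 378
  FM09: 6 × 10 × 5 = 300
After action: FM08 → 7 × 9 × 4 = 252.
Revised RPNs: FM09=300, FM02=288, FM08=252, FM07=192, FM05=135, FM01=126, FM04=96, FM06=72, FM03=20.
Highest is now FM09 (300).

FM09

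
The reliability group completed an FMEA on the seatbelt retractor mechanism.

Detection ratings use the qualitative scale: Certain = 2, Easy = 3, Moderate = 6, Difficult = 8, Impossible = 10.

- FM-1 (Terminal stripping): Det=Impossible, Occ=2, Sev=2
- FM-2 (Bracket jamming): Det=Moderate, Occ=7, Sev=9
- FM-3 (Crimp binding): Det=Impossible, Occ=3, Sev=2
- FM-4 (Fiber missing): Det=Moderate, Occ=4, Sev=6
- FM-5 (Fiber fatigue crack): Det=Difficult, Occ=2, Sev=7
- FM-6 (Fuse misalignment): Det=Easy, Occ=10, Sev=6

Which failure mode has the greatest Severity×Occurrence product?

Criticality = Severity × Occurrence:
  FM-1: 2 × 2 = 4
  FM-2: 9 × 7 = 63
  FM-3: 2 × 3 = 6
  FM-4: 6 × 4 = 24
  FM-5: 7 × 2 = 14
  FM-6: 6 × 10 = 60
Highest criticality is 63 → FM-2.

FM-2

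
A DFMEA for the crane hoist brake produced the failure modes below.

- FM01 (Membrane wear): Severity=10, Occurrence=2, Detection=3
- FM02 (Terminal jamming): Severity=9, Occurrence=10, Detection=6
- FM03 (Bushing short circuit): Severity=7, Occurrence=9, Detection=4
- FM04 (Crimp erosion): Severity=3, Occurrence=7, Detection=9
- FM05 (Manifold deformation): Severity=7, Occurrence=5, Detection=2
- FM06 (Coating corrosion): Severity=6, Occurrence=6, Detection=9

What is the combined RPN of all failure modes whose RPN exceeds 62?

RPN = Severity × Occurrence × Detection:
  FM01: 10 × 2 × 3 = 60
  FM02: 9 × 10 × 6 = 540
  FM03: 7 × 9 × 4 = 252
  FM04: 3 × 7 × 9 = 189
  FM05: 7 × 5 × 2 = 70
  FM06: 6 × 6 × 9 = 324
RPN > 62: FM02 (540), FM03 (252), FM04 (189), FM05 (70), FM06 (324).
Sum: 540 + 252 + 189 + 70 + 324 = 1375.

1375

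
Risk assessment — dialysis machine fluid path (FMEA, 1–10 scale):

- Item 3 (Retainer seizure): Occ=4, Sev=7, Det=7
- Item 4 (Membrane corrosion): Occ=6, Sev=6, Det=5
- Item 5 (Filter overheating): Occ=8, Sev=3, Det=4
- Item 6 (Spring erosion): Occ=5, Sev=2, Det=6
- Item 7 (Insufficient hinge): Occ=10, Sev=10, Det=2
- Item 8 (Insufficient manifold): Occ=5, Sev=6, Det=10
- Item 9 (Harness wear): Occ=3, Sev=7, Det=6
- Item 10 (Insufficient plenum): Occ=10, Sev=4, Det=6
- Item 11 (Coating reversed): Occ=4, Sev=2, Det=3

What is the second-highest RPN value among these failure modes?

240

RPN = Severity × Occurrence × Detection:
  Item 3: 7 × 4 × 7 = 196
  Item 4: 6 × 6 × 5 = 180
  Item 5: 3 × 8 × 4 = 96
  Item 6: 2 × 5 × 6 = 60
  Item 7: 10 × 10 × 2 = 200
  Item 8: 6 × 5 × 10 = 300
  Item 9: 7 × 3 × 6 = 126
  Item 10: 4 × 10 × 6 = 240
  Item 11: 2 × 4 × 3 = 24
Sorted descending: 300, 240, 200, 196, 180, 126, 96, 60, 24.
The second-highest RPN is 240 (Item 10).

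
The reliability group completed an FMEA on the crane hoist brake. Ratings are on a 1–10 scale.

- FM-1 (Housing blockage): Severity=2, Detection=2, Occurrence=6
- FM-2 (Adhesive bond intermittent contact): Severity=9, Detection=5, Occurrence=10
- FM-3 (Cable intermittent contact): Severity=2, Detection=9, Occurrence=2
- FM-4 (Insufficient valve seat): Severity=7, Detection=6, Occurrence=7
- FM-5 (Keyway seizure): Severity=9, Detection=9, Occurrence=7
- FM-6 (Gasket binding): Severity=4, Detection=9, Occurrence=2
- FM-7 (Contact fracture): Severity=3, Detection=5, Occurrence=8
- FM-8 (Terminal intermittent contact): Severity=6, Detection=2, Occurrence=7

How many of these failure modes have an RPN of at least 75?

RPN = Severity × Occurrence × Detection:
  FM-1: 2 × 6 × 2 = 24
  FM-2: 9 × 10 × 5 = 450
  FM-3: 2 × 2 × 9 = 36
  FM-4: 7 × 7 × 6 = 294
  FM-5: 9 × 7 × 9 = 567
  FM-6: 4 × 2 × 9 = 72
  FM-7: 3 × 8 × 5 = 120
  FM-8: 6 × 7 × 2 = 84
Modes with RPN ≥ 75: FM-2 (450), FM-4 (294), FM-5 (567), FM-7 (120), FM-8 (84) → 5.

5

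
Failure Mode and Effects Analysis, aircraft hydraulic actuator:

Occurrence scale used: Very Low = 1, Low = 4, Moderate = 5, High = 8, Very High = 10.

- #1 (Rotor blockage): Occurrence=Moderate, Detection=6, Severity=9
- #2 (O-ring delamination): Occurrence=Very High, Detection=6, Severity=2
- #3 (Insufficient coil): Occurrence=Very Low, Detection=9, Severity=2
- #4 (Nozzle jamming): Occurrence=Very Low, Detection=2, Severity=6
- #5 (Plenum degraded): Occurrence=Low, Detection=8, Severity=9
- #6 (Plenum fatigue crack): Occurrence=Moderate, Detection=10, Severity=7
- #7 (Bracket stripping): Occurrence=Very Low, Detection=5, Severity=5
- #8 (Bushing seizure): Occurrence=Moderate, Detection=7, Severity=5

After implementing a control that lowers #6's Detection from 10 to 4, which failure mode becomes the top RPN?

#5

RPN = Severity × Occurrence × Detection:
  #1: 9 × 5 × 6 = 270
  #2: 2 × 10 × 6 = 120
  #3: 2 × 1 × 9 = 18
  #4: 6 × 1 × 2 = 12
  #5: 9 × 4 × 8 = 288
  #6: 7 × 5 × 10 = 350
  #7: 5 × 1 × 5 = 25
  #8: 5 × 5 × 7 = 175
After action: #6 → 7 × 5 × 4 = 140.
Revised RPNs: #5=288, #1=270, #8=175, #6=140, #2=120, #7=25, #3=18, #4=12.
Highest is now #5 (288).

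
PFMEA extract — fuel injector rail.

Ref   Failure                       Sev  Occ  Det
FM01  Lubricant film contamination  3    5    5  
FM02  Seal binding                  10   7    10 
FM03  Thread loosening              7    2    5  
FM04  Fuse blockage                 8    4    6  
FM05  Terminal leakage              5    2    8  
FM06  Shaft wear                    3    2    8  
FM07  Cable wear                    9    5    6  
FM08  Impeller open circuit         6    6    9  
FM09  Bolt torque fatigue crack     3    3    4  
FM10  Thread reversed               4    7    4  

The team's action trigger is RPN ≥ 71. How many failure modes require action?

RPN = Severity × Occurrence × Detection:
  FM01: 3 × 5 × 5 = 75
  FM02: 10 × 7 × 10 = 700
  FM03: 7 × 2 × 5 = 70
  FM04: 8 × 4 × 6 = 192
  FM05: 5 × 2 × 8 = 80
  FM06: 3 × 2 × 8 = 48
  FM07: 9 × 5 × 6 = 270
  FM08: 6 × 6 × 9 = 324
  FM09: 3 × 3 × 4 = 36
  FM10: 4 × 7 × 4 = 112
Modes with RPN ≥ 71: FM01 (75), FM02 (700), FM04 (192), FM05 (80), FM07 (270), FM08 (324), FM10 (112) → 7.

7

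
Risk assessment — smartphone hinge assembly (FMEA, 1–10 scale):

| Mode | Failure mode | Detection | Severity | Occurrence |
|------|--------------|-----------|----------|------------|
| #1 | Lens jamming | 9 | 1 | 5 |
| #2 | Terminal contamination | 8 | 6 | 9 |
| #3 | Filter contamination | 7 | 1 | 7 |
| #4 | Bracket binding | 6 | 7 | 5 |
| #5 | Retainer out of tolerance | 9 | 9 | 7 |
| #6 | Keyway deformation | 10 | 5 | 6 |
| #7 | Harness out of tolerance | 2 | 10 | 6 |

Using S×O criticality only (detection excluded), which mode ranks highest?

Criticality = Severity × Occurrence:
  #1: 1 × 5 = 5
  #2: 6 × 9 = 54
  #3: 1 × 7 = 7
  #4: 7 × 5 = 35
  #5: 9 × 7 = 63
  #6: 5 × 6 = 30
  #7: 10 × 6 = 60
Highest criticality is 63 → #5.

#5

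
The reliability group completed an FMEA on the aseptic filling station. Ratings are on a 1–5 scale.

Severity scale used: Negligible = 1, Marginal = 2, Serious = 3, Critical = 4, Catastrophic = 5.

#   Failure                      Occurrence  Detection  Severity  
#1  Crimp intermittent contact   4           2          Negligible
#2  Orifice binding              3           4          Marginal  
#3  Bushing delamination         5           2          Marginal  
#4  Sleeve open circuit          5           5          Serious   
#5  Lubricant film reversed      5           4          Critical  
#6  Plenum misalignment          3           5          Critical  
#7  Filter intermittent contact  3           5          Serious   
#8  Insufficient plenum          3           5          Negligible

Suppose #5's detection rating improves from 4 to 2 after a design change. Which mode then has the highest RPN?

RPN = Severity × Occurrence × Detection:
  #1: 1 × 4 × 2 = 8
  #2: 2 × 3 × 4 = 24
  #3: 2 × 5 × 2 = 20
  #4: 3 × 5 × 5 = 75
  #5: 4 × 5 × 4 = 80
  #6: 4 × 3 × 5 = 60
  #7: 3 × 3 × 5 = 45
  #8: 1 × 3 × 5 = 15
After action: #5 → 4 × 5 × 2 = 40.
Revised RPNs: #4=75, #6=60, #7=45, #5=40, #2=24, #3=20, #8=15, #1=8.
Highest is now #4 (75).

#4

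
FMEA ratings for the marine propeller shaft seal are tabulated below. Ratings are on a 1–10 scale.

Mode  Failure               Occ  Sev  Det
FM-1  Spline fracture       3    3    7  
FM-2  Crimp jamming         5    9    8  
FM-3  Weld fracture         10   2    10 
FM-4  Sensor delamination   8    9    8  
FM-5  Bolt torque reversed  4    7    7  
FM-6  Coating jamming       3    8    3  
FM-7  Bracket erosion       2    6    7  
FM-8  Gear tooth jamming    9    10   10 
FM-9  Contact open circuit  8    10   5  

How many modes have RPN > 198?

5

RPN = Severity × Occurrence × Detection:
  FM-1: 3 × 3 × 7 = 63
  FM-2: 9 × 5 × 8 = 360
  FM-3: 2 × 10 × 10 = 200
  FM-4: 9 × 8 × 8 = 576
  FM-5: 7 × 4 × 7 = 196
  FM-6: 8 × 3 × 3 = 72
  FM-7: 6 × 2 × 7 = 84
  FM-8: 10 × 9 × 10 = 900
  FM-9: 10 × 8 × 5 = 400
Modes with RPN > 198: FM-2 (360), FM-3 (200), FM-4 (576), FM-8 (900), FM-9 (400) → 5.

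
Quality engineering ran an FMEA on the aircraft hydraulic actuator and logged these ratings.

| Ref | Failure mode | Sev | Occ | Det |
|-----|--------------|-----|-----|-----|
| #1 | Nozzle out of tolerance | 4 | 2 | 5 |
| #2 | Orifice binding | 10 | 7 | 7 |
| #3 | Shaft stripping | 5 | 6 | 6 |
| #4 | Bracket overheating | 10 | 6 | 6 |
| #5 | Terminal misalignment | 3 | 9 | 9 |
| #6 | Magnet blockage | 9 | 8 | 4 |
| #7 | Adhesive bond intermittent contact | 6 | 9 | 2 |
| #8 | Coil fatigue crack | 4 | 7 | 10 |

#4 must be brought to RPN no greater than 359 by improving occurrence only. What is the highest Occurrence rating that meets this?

5

#4: S=10, O=6, D=6 → current RPN = 360.
Fixed product = 60. Need 60 × O ≤ 359, so O ≤ 359/60 = 5.98.
Maximum integer Occurrence rating = 5 (gives RPN 300; O=6 would give 360 > 359).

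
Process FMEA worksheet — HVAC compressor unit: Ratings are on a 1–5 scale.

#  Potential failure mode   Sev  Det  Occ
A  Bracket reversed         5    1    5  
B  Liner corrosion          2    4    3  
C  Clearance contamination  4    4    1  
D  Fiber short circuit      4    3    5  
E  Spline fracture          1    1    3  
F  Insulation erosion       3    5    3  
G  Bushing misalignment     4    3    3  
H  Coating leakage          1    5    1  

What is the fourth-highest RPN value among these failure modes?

RPN = Severity × Occurrence × Detection:
  A: 5 × 5 × 1 = 25
  B: 2 × 3 × 4 = 24
  C: 4 × 1 × 4 = 16
  D: 4 × 5 × 3 = 60
  E: 1 × 3 × 1 = 3
  F: 3 × 3 × 5 = 45
  G: 4 × 3 × 3 = 36
  H: 1 × 1 × 5 = 5
Sorted descending: 60, 45, 36, 25, 24, 16, 5, 3.
The fourth-highest RPN is 25 (A).

25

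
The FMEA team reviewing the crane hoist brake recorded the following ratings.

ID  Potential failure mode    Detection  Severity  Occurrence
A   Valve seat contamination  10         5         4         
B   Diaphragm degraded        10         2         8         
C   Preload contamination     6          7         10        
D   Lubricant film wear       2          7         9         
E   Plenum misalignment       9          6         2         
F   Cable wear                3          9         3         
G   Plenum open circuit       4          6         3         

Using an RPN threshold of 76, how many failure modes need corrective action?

6

RPN = Severity × Occurrence × Detection:
  A: 5 × 4 × 10 = 200
  B: 2 × 8 × 10 = 160
  C: 7 × 10 × 6 = 420
  D: 7 × 9 × 2 = 126
  E: 6 × 2 × 9 = 108
  F: 9 × 3 × 3 = 81
  G: 6 × 3 × 4 = 72
Modes with RPN ≥ 76: A (200), B (160), C (420), D (126), E (108), F (81) → 6.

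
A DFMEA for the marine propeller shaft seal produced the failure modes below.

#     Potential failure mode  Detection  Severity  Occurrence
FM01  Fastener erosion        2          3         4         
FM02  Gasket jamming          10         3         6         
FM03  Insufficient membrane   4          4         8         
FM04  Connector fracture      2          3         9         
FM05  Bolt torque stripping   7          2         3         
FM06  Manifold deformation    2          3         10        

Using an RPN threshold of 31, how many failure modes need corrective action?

5

RPN = Severity × Occurrence × Detection:
  FM01: 3 × 4 × 2 = 24
  FM02: 3 × 6 × 10 = 180
  FM03: 4 × 8 × 4 = 128
  FM04: 3 × 9 × 2 = 54
  FM05: 2 × 3 × 7 = 42
  FM06: 3 × 10 × 2 = 60
Modes with RPN ≥ 31: FM02 (180), FM03 (128), FM04 (54), FM05 (42), FM06 (60) → 5.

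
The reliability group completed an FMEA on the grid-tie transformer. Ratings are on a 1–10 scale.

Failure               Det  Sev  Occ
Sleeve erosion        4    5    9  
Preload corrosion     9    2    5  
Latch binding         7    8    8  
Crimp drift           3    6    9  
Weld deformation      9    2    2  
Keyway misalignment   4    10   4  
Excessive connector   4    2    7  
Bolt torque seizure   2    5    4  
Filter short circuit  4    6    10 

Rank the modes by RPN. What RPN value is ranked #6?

RPN = Severity × Occurrence × Detection:
  Sleeve erosion: 5 × 9 × 4 = 180
  Preload corrosion: 2 × 5 × 9 = 90
  Latch binding: 8 × 8 × 7 = 448
  Crimp drift: 6 × 9 × 3 = 162
  Weld deformation: 2 × 2 × 9 = 36
  Keyway misalignment: 10 × 4 × 4 = 160
  Excessive connector: 2 × 7 × 4 = 56
  Bolt torque seizure: 5 × 4 × 2 = 40
  Filter short circuit: 6 × 10 × 4 = 240
Sorted descending: 448, 240, 180, 162, 160, 90, 56, 40, 36.
The sixth-highest RPN is 90 (Preload corrosion).

90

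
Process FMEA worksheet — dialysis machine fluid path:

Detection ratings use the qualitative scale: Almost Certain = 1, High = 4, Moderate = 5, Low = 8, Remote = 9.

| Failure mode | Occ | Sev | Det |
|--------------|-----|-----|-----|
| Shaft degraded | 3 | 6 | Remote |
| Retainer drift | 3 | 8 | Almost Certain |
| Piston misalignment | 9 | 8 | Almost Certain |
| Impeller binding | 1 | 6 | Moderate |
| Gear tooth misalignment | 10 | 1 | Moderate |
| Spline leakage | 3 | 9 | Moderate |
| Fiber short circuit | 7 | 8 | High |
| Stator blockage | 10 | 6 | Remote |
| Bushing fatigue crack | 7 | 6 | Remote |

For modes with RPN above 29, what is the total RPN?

1591

RPN = Severity × Occurrence × Detection:
  Shaft degraded: 6 × 3 × 9 = 162
  Retainer drift: 8 × 3 × 1 = 24
  Piston misalignment: 8 × 9 × 1 = 72
  Impeller binding: 6 × 1 × 5 = 30
  Gear tooth misalignment: 1 × 10 × 5 = 50
  Spline leakage: 9 × 3 × 5 = 135
  Fiber short circuit: 8 × 7 × 4 = 224
  Stator blockage: 6 × 10 × 9 = 540
  Bushing fatigue crack: 6 × 7 × 9 = 378
RPN > 29: Shaft degraded (162), Piston misalignment (72), Impeller binding (30), Gear tooth misalignment (50), Spline leakage (135), Fiber short circuit (224), Stator blockage (540), Bushing fatigue crack (378).
Sum: 162 + 72 + 30 + 50 + 135 + 224 + 540 + 378 = 1591.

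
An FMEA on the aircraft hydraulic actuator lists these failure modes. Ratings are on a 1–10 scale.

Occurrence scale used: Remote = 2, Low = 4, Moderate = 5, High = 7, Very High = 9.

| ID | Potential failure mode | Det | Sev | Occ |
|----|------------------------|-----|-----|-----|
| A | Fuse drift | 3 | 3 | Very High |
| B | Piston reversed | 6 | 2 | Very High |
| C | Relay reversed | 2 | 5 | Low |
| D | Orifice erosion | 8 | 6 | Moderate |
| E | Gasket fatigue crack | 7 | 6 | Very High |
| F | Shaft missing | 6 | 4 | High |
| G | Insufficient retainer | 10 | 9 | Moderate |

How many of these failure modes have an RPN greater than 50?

6

RPN = Severity × Occurrence × Detection:
  A: 3 × 9 × 3 = 81
  B: 2 × 9 × 6 = 108
  C: 5 × 4 × 2 = 40
  D: 6 × 5 × 8 = 240
  E: 6 × 9 × 7 = 378
  F: 4 × 7 × 6 = 168
  G: 9 × 5 × 10 = 450
Modes with RPN > 50: A (81), B (108), D (240), E (378), F (168), G (450) → 6.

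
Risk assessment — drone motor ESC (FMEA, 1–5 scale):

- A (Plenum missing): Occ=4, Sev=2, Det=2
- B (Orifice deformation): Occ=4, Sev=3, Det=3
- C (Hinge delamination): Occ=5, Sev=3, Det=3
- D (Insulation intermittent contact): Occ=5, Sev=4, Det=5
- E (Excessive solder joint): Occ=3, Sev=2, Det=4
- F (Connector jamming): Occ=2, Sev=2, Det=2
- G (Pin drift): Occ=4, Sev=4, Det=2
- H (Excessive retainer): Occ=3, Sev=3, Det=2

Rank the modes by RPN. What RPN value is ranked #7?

16

RPN = Severity × Occurrence × Detection:
  A: 2 × 4 × 2 = 16
  B: 3 × 4 × 3 = 36
  C: 3 × 5 × 3 = 45
  D: 4 × 5 × 5 = 100
  E: 2 × 3 × 4 = 24
  F: 2 × 2 × 2 = 8
  G: 4 × 4 × 2 = 32
  H: 3 × 3 × 2 = 18
Sorted descending: 100, 45, 36, 32, 24, 18, 16, 8.
The seventh-highest RPN is 16 (A).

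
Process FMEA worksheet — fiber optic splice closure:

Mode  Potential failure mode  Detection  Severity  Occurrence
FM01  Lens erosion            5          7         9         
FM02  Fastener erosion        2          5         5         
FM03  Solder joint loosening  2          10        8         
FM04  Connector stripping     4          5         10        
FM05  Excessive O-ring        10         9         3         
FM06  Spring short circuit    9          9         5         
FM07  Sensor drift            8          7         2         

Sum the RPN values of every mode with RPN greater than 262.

RPN = Severity × Occurrence × Detection:
  FM01: 7 × 9 × 5 = 315
  FM02: 5 × 5 × 2 = 50
  FM03: 10 × 8 × 2 = 160
  FM04: 5 × 10 × 4 = 200
  FM05: 9 × 3 × 10 = 270
  FM06: 9 × 5 × 9 = 405
  FM07: 7 × 2 × 8 = 112
RPN > 262: FM01 (315), FM05 (270), FM06 (405).
Sum: 315 + 270 + 405 = 990.

990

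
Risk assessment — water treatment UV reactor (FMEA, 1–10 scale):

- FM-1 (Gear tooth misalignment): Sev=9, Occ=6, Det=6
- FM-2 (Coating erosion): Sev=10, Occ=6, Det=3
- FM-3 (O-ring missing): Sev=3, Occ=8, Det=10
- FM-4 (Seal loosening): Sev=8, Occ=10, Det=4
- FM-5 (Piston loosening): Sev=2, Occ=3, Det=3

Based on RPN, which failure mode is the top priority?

FM-1

RPN = Severity × Occurrence × Detection:
  FM-1: 9 × 6 × 6 = 324
  FM-2: 10 × 6 × 3 = 180
  FM-3: 3 × 8 × 10 = 240
  FM-4: 8 × 10 × 4 = 320
  FM-5: 2 × 3 × 3 = 18
Highest RPN is 324 → FM-1.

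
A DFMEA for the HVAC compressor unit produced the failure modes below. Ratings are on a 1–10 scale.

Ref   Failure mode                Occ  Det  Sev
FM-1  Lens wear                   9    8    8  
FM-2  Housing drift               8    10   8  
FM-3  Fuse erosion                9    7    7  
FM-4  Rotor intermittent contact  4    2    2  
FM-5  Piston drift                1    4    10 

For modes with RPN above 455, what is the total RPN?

RPN = Severity × Occurrence × Detection:
  FM-1: 8 × 9 × 8 = 576
  FM-2: 8 × 8 × 10 = 640
  FM-3: 7 × 9 × 7 = 441
  FM-4: 2 × 4 × 2 = 16
  FM-5: 10 × 1 × 4 = 40
RPN > 455: FM-1 (576), FM-2 (640).
Sum: 576 + 640 = 1216.

1216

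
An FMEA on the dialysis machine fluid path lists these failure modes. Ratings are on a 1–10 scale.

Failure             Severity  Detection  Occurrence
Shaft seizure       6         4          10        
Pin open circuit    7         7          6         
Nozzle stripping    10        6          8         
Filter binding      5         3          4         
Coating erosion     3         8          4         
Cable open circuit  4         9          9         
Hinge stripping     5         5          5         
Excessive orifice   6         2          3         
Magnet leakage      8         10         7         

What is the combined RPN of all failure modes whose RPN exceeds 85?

RPN = Severity × Occurrence × Detection:
  Shaft seizure: 6 × 10 × 4 = 240
  Pin open circuit: 7 × 6 × 7 = 294
  Nozzle stripping: 10 × 8 × 6 = 480
  Filter binding: 5 × 4 × 3 = 60
  Coating erosion: 3 × 4 × 8 = 96
  Cable open circuit: 4 × 9 × 9 = 324
  Hinge stripping: 5 × 5 × 5 = 125
  Excessive orifice: 6 × 3 × 2 = 36
  Magnet leakage: 8 × 7 × 10 = 560
RPN > 85: Shaft seizure (240), Pin open circuit (294), Nozzle stripping (480), Coating erosion (96), Cable open circuit (324), Hinge stripping (125), Magnet leakage (560).
Sum: 240 + 294 + 480 + 96 + 324 + 125 + 560 = 2119.

2119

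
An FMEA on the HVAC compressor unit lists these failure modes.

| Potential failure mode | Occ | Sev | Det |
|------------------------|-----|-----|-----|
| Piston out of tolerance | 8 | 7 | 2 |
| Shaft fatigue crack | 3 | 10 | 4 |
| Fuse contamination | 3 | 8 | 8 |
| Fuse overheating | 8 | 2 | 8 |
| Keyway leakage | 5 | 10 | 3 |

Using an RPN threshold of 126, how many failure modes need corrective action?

RPN = Severity × Occurrence × Detection:
  Piston out of tolerance: 7 × 8 × 2 = 112
  Shaft fatigue crack: 10 × 3 × 4 = 120
  Fuse contamination: 8 × 3 × 8 = 192
  Fuse overheating: 2 × 8 × 8 = 128
  Keyway leakage: 10 × 5 × 3 = 150
Modes with RPN ≥ 126: Fuse contamination (192), Fuse overheating (128), Keyway leakage (150) → 3.

3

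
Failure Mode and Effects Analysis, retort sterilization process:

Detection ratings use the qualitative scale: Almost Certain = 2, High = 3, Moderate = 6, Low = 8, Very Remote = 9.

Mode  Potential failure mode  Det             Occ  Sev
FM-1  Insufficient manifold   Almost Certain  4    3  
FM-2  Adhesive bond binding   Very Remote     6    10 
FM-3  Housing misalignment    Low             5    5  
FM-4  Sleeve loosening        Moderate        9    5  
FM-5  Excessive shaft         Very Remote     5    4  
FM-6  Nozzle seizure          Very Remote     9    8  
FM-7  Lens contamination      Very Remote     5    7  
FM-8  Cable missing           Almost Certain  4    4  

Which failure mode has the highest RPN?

RPN = Severity × Occurrence × Detection:
  FM-1: 3 × 4 × 2 = 24
  FM-2: 10 × 6 × 9 = 540
  FM-3: 5 × 5 × 8 = 200
  FM-4: 5 × 9 × 6 = 270
  FM-5: 4 × 5 × 9 = 180
  FM-6: 8 × 9 × 9 = 648
  FM-7: 7 × 5 × 9 = 315
  FM-8: 4 × 4 × 2 = 32
Highest RPN is 648 → FM-6.

FM-6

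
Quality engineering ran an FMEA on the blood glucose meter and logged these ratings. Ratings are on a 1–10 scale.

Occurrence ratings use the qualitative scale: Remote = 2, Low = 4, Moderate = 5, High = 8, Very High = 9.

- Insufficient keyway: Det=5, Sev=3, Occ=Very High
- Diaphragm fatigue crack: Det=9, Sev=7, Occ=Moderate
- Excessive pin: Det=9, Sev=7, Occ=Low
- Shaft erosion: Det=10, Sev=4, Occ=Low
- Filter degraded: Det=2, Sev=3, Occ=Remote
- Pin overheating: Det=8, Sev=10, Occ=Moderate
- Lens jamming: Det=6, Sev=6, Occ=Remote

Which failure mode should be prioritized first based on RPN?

Pin overheating

RPN = Severity × Occurrence × Detection:
  Insufficient keyway: 3 × 9 × 5 = 135
  Diaphragm fatigue crack: 7 × 5 × 9 = 315
  Excessive pin: 7 × 4 × 9 = 252
  Shaft erosion: 4 × 4 × 10 = 160
  Filter degraded: 3 × 2 × 2 = 12
  Pin overheating: 10 × 5 × 8 = 400
  Lens jamming: 6 × 2 × 6 = 72
Highest RPN is 400 → Pin overheating.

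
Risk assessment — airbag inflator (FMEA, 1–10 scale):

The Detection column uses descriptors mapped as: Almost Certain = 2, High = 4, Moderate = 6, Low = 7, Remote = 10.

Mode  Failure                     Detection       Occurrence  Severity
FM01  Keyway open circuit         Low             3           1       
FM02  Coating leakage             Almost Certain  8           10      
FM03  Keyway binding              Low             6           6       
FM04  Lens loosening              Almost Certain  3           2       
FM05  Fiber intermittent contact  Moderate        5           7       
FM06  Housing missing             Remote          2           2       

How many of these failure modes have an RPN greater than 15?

RPN = Severity × Occurrence × Detection:
  FM01: 1 × 3 × 7 = 21
  FM02: 10 × 8 × 2 = 160
  FM03: 6 × 6 × 7 = 252
  FM04: 2 × 3 × 2 = 12
  FM05: 7 × 5 × 6 = 210
  FM06: 2 × 2 × 10 = 40
Modes with RPN > 15: FM01 (21), FM02 (160), FM03 (252), FM05 (210), FM06 (40) → 5.

5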